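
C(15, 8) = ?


C(15,8) = 15!/(8! × 7!)
= 1307674368000/(40320 × 5040)
= 6435

C(15,8) = 6435


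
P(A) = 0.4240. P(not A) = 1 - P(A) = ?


P(not A) = 1 - 0.4240 = 0.5760

P(not A) = 0.5760


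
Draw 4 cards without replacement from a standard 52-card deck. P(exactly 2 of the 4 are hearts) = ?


Hypergeometric: P(X=2) = C(13,2)·C(39,2) / C(52,4)
= 78 × 741 / 270725
= 57798/270725 = 0.2135

P = 0.2135


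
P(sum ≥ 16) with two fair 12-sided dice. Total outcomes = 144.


Total outcomes = 12×12 = 144
Favorable (sum ≥ 16): 45
P = 45/144 = 0.3125

P = 0.3125


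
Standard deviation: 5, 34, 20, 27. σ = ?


Mean = 21.5000
Variance = 115.2500
SD = sqrt(115.2500) = 10.7355

SD = 10.7355


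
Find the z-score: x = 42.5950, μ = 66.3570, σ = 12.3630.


z = (42.5950 - 66.3570)/12.3630
= -23.7620/12.3630
= -1.9220

z = -1.9220


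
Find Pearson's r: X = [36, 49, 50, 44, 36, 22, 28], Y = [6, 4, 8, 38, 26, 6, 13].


Mean X = 37.8571, Mean Y = 14.4286
SD X = 9.745747, SD Y = 11.854561
Cov = 13.204082
r = 13.204082/(9.745747*11.854561) = 0.1143

r = 0.1143


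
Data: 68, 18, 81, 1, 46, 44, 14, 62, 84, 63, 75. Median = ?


Sorted: 1, 14, 18, 44, 46, 62, 63, 68, 75, 81, 84
n = 11 (odd)
Middle value = 62

Median = 62


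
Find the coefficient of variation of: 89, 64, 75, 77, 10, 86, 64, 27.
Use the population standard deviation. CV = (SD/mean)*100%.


Mean = 61.5000
SD = 26.5377
CV = (26.5377/61.5000)*100 = 43.1507%

CV = 43.1507%


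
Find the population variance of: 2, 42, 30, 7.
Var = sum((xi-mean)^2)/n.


Mean = 20.2500
Squared deviations: 333.0625, 473.0625, 95.0625, 175.5625
Sum = 1076.7500
Variance = 1076.7500/4 = 269.1875

Variance = 269.1875


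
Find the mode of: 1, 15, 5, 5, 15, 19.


Frequencies: 1:1, 5:2, 15:2, 19:1
Max frequency = 2
Mode = 5, 15

Mode = 5, 15


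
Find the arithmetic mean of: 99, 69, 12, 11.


Sum = 99 + 69 + 12 + 11 = 191
n = 4
Mean = 191/4 = 47.7500

Mean = 47.7500


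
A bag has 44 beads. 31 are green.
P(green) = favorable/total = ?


P = 31/44 = 0.7045

P = 0.7045


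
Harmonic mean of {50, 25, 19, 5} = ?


Sum of reciprocals = 1/50 + 1/25 + 1/19 + 1/5 = 0.312632
HM = 4/0.312632 = 12.7946

HM = 12.7946


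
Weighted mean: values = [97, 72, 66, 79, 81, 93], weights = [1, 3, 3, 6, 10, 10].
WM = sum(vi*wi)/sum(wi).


Numerator = 97*1 + 72*3 + 66*3 + 79*6 + 81*10 + 93*10 = 2725
Denominator = 1 + 3 + 3 + 6 + 10 + 10 = 33
WM = 2725/33 = 82.5758

WM = 82.5758


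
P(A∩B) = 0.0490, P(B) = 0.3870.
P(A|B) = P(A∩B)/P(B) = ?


P(A|B) = 0.0490/0.3870 = 0.1266

P(A|B) = 0.1266


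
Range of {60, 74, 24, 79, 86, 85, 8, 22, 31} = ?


Max = 86, Min = 8
Range = 86 - 8 = 78

Range = 78


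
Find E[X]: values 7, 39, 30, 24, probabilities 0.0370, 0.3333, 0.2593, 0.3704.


E[X] = 7*0.0370 + 39*0.3333 + 30*0.2593 + 24*0.3704
= 0.2590 + 12.9987 + 7.7790 + 8.8896
= 29.9263

E[X] = 29.9263


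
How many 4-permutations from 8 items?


P(8,4) = 8!/4!
= 40320/24
= 1680

P(8,4) = 1680


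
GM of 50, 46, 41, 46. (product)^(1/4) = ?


Product = 50 × 46 × 41 × 46 = 4337800
GM = 4337800^(1/4) = 45.6370

GM = 45.6370


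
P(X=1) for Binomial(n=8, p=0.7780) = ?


C(8,1) = 8
p^1 = 0.778000
(1-p)^7 = 2.657485e-05
P = 8 * 0.778000 * 2.657485e-05 = 0.0002

P(X=1) = 0.0002


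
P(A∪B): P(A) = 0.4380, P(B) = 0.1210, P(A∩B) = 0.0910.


P(A∪B) = 0.4380 + 0.1210 - 0.0910
= 0.5590 - 0.0910
= 0.4680

P(A∪B) = 0.4680


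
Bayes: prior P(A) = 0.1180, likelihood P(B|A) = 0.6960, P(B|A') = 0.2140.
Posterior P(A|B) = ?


P(B) = P(B|A)*P(A) + P(B|A')*P(A')
= 0.6960*0.1180 + 0.2140*0.8820
= 0.082128 + 0.188748 = 0.270876
P(A|B) = 0.082128/0.270876 = 0.3032

P(A|B) = 0.3032


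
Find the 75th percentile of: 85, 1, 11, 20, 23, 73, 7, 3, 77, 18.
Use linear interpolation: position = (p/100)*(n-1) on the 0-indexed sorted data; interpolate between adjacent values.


Sorted: 1, 3, 7, 11, 18, 20, 23, 73, 77, 85
n = 10
Index = 75/100 * 9 = 6.7500
Lower = data[6] = 23, Upper = data[7] = 73
P75 = 23 + 0.7500*(50) = 60.5000

P75 = 60.5000


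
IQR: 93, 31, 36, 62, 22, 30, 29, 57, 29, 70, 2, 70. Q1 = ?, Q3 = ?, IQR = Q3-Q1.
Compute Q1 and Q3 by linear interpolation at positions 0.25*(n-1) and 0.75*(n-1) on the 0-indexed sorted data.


Sorted: 2, 22, 29, 29, 30, 31, 36, 57, 62, 70, 70, 93
Q1 (25th %ile) = 29.0000
Q3 (75th %ile) = 64.0000
IQR = 64.0000 - 29.0000 = 35.0000

IQR = 35.0000


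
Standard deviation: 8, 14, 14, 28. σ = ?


Mean = 16.0000
Variance = 54.0000
SD = sqrt(54.0000) = 7.3485

SD = 7.3485


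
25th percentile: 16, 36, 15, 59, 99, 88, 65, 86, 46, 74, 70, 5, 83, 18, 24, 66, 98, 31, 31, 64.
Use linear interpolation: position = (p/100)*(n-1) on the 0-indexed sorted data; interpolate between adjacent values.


Sorted: 5, 15, 16, 18, 24, 31, 31, 36, 46, 59, 64, 65, 66, 70, 74, 83, 86, 88, 98, 99
n = 20
Index = 25/100 * 19 = 4.7500
Lower = data[4] = 24, Upper = data[5] = 31
P25 = 24 + 0.7500*(7) = 29.2500

P25 = 29.2500


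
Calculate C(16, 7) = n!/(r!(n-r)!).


C(16,7) = 16!/(7! × 9!)
= 20922789888000/(5040 × 362880)
= 11440

C(16,7) = 11440


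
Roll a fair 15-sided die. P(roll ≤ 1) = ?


Favorable outcomes (roll ≤ 1): 1
Total outcomes = 15
P = 1/15 = 0.0667

P = 0.0667


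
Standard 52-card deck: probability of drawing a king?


4 kings in 52 cards
P = 4/52 = 0.0769

P = 0.0769


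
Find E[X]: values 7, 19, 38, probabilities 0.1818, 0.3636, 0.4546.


E[X] = 7*0.1818 + 19*0.3636 + 38*0.4546
= 1.2726 + 6.9084 + 17.2748
= 25.4558

E[X] = 25.4558


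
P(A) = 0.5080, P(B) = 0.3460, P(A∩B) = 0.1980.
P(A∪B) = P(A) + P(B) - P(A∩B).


P(A∪B) = 0.5080 + 0.3460 - 0.1980
= 0.8540 - 0.1980
= 0.6560

P(A∪B) = 0.6560


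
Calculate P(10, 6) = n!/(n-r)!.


P(10,6) = 10!/4!
= 3628800/24
= 151200

P(10,6) = 151200


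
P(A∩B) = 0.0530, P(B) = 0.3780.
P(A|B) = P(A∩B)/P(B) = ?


P(A|B) = 0.0530/0.3780 = 0.1402

P(A|B) = 0.1402


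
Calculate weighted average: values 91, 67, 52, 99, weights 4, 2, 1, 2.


Numerator = 91*4 + 67*2 + 52*1 + 99*2 = 748
Denominator = 4 + 2 + 1 + 2 = 9
WM = 748/9 = 83.1111

WM = 83.1111


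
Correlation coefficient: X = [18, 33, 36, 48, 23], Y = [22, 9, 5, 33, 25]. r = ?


Mean X = 31.6000, Mean Y = 18.8000
SD X = 10.480458, SD Y = 10.361467
Cov = 12.320000
r = 12.320000/(10.480458*10.361467) = 0.1135

r = 0.1135


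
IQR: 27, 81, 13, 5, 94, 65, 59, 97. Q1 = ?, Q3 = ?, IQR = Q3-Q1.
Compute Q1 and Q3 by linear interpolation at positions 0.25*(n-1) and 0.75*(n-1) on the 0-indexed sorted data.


Sorted: 5, 13, 27, 59, 65, 81, 94, 97
Q1 (25th %ile) = 23.5000
Q3 (75th %ile) = 84.2500
IQR = 84.2500 - 23.5000 = 60.7500

IQR = 60.7500


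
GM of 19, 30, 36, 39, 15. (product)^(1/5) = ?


Product = 19 × 30 × 36 × 39 × 15 = 12004200
GM = 12004200^(1/5) = 26.0535

GM = 26.0535


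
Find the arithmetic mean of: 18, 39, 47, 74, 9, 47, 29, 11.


Sum = 18 + 39 + 47 + 74 + 9 + 47 + 29 + 11 = 274
n = 8
Mean = 274/8 = 34.2500

Mean = 34.2500


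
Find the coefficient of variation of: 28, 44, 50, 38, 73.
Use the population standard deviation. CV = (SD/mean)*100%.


Mean = 46.6000
SD = 15.0678
CV = (15.0678/46.6000)*100 = 32.3344%

CV = 32.3344%


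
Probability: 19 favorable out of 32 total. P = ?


P = 19/32 = 0.5938

P = 0.5938


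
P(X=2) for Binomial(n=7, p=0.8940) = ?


C(7,2) = 21
p^2 = 0.799236
(1-p)^5 = 1.338226e-05
P = 21 * 0.799236 * 1.338226e-05 = 0.0002

P(X=2) = 0.0002


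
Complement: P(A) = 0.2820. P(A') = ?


P(not A) = 1 - 0.2820 = 0.7180

P(not A) = 0.7180


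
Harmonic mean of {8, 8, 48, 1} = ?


Sum of reciprocals = 1/8 + 1/8 + 1/48 + 1/1 = 1.270833
HM = 4/1.270833 = 3.1475

HM = 3.1475


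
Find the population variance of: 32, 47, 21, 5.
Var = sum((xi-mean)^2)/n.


Mean = 26.2500
Squared deviations: 33.0625, 430.5625, 27.5625, 451.5625
Sum = 942.7500
Variance = 942.7500/4 = 235.6875

Variance = 235.6875


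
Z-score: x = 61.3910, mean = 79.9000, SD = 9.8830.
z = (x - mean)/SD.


z = (61.3910 - 79.9000)/9.8830
= -18.5090/9.8830
= -1.8728

z = -1.8728


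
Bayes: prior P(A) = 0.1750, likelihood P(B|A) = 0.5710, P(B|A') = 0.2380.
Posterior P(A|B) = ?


P(B) = P(B|A)*P(A) + P(B|A')*P(A')
= 0.5710*0.1750 + 0.2380*0.8250
= 0.099925 + 0.196350 = 0.296275
P(A|B) = 0.099925/0.296275 = 0.3373

P(A|B) = 0.3373


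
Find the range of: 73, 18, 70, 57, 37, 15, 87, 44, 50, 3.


Max = 87, Min = 3
Range = 87 - 3 = 84

Range = 84


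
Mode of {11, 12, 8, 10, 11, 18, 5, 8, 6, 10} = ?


Frequencies: 5:1, 6:1, 8:2, 10:2, 11:2, 12:1, 18:1
Max frequency = 2
Mode = 8, 10, 11

Mode = 8, 10, 11


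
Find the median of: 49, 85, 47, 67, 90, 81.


Sorted: 47, 49, 67, 81, 85, 90
n = 6 (even)
Middle values: 67 and 81
Median = (67+81)/2 = 74.0000

Median = 74.0000


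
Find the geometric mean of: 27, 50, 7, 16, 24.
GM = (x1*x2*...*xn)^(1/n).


Product = 27 × 50 × 7 × 16 × 24 = 3628800
GM = 3628800^(1/5) = 20.5094

GM = 20.5094


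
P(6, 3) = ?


P(6,3) = 6!/3!
= 720/6
= 120

P(6,3) = 120


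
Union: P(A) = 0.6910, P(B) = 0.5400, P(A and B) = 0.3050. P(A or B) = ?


P(A∪B) = 0.6910 + 0.5400 - 0.3050
= 1.2310 - 0.3050
= 0.9260

P(A∪B) = 0.9260


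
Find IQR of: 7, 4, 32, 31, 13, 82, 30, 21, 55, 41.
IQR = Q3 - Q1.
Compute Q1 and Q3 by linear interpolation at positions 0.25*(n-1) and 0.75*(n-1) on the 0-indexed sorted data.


Sorted: 4, 7, 13, 21, 30, 31, 32, 41, 55, 82
Q1 (25th %ile) = 15.0000
Q3 (75th %ile) = 38.7500
IQR = 38.7500 - 15.0000 = 23.7500

IQR = 23.7500


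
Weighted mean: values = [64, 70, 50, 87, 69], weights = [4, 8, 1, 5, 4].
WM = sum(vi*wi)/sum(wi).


Numerator = 64*4 + 70*8 + 50*1 + 87*5 + 69*4 = 1577
Denominator = 4 + 8 + 1 + 5 + 4 = 22
WM = 1577/22 = 71.6818

WM = 71.6818


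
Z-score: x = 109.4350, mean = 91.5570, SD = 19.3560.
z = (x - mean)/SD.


z = (109.4350 - 91.5570)/19.3560
= 17.8780/19.3560
= 0.9236

z = 0.9236


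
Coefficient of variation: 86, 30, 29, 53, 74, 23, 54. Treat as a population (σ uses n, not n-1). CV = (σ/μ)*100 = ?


Mean = 49.8571
SD = 22.2546
CV = (22.2546/49.8571)*100 = 44.6366%

CV = 44.6366%


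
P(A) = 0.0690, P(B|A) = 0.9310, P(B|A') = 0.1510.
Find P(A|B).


P(B) = P(B|A)*P(A) + P(B|A')*P(A')
= 0.9310*0.0690 + 0.1510*0.9310
= 0.064239 + 0.140581 = 0.204820
P(A|B) = 0.064239/0.204820 = 0.3136

P(A|B) = 0.3136


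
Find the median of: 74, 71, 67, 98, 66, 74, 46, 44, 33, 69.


Sorted: 33, 44, 46, 66, 67, 69, 71, 74, 74, 98
n = 10 (even)
Middle values: 67 and 69
Median = (67+69)/2 = 68.0000

Median = 68.0000


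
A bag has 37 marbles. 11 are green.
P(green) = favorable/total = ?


P = 11/37 = 0.2973

P = 0.2973


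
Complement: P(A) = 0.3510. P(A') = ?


P(not A) = 1 - 0.3510 = 0.6490

P(not A) = 0.6490


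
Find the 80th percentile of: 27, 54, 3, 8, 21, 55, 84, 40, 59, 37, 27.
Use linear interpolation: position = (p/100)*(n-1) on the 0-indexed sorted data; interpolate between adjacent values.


Sorted: 3, 8, 21, 27, 27, 37, 40, 54, 55, 59, 84
n = 11
Index = 80/100 * 10 = 8.0000
Lower = data[8] = 55, Upper = data[9] = 59
P80 = 55 + 0*(4) = 55.0000

P80 = 55.0000


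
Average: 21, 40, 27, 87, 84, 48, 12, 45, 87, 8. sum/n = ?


Sum = 21 + 40 + 27 + 87 + 84 + 48 + 12 + 45 + 87 + 8 = 459
n = 10
Mean = 459/10 = 45.9000

Mean = 45.9000


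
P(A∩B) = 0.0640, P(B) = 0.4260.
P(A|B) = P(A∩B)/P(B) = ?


P(A|B) = 0.0640/0.4260 = 0.1502

P(A|B) = 0.1502


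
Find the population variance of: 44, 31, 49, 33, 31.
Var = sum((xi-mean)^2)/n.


Mean = 37.6000
Squared deviations: 40.9600, 43.5600, 129.9600, 21.1600, 43.5600
Sum = 279.2000
Variance = 279.2000/5 = 55.8400

Variance = 55.8400


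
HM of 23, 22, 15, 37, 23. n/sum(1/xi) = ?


Sum of reciprocals = 1/23 + 1/22 + 1/15 + 1/37 + 1/23 = 0.226105
HM = 5/0.226105 = 22.1136

HM = 22.1136


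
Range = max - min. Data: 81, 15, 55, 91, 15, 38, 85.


Max = 91, Min = 15
Range = 91 - 15 = 76

Range = 76


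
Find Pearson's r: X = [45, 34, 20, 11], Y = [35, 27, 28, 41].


Mean X = 27.5000, Mean Y = 32.7500
SD X = 13.009612, SD Y = 5.673403
Cov = -24.625000
r = -24.625000/(13.009612*5.673403) = -0.3336

r = -0.3336


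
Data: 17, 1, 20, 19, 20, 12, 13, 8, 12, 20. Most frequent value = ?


Frequencies: 1:1, 8:1, 12:2, 13:1, 17:1, 19:1, 20:3
Max frequency = 3
Mode = 20

Mode = 20


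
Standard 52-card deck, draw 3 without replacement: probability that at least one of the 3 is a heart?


P(at least one) = 1 - P(none)
P(none) = (39/52) × (38/51) × (37/50) = 0.413529
P(at least one) = 1 - 0.413529 = 0.5865

P = 0.5865


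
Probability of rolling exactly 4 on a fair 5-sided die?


Favorable outcomes (roll = 4): 1
Total outcomes = 5
P = 1/5 = 0.2000

P = 0.2000


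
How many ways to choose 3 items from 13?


C(13,3) = 13!/(3! × 10!)
= 6227020800/(6 × 3628800)
= 286

C(13,3) = 286


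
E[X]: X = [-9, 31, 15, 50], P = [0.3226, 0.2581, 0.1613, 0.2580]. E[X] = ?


E[X] = -9*0.3226 + 31*0.2581 + 15*0.1613 + 50*0.2580
= -2.9034 + 8.0011 + 2.4195 + 12.9000
= 20.4172

E[X] = 20.4172


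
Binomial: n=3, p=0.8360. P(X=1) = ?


C(3,1) = 3
p^1 = 0.836000
(1-p)^2 = 0.026896
P = 3 * 0.836000 * 0.026896 = 0.0675

P(X=1) = 0.0675


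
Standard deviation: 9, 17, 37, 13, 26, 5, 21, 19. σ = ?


Mean = 18.3750
Variance = 88.7344
SD = sqrt(88.7344) = 9.4199

SD = 9.4199


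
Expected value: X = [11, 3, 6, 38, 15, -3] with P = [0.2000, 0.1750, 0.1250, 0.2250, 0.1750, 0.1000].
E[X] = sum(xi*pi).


E[X] = 11*0.2000 + 3*0.1750 + 6*0.1250 + 38*0.2250 + 15*0.1750 - 3*0.1000
= 2.2000 + 0.5250 + 0.7500 + 8.5500 + 2.6250 - 0.3000
= 14.3500

E[X] = 14.3500


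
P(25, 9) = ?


P(25,9) = 25!/16!
= 15511210043330985984000000/20922789888000
= 741354768000

P(25,9) = 741354768000


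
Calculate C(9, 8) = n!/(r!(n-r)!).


C(9,8) = 9!/(8! × 1!)
= 362880/(40320 × 1)
= 9

C(9,8) = 9


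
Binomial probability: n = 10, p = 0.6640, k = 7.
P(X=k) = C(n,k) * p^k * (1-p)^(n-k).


C(10,7) = 120
p^7 = 0.056908
(1-p)^3 = 0.037933
P = 120 * 0.056908 * 0.037933 = 0.2590

P(X=7) = 0.2590


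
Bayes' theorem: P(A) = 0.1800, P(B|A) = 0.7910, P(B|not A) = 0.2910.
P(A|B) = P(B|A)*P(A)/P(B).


P(B) = P(B|A)*P(A) + P(B|A')*P(A')
= 0.7910*0.1800 + 0.2910*0.8200
= 0.142380 + 0.238620 = 0.381000
P(A|B) = 0.142380/0.381000 = 0.3737

P(A|B) = 0.3737


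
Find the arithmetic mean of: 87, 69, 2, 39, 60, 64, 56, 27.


Sum = 87 + 69 + 2 + 39 + 60 + 64 + 56 + 27 = 404
n = 8
Mean = 404/8 = 50.5000

Mean = 50.5000


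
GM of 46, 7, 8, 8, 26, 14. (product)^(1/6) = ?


Product = 46 × 7 × 8 × 8 × 26 × 14 = 7501312
GM = 7501312^(1/6) = 13.9912

GM = 13.9912


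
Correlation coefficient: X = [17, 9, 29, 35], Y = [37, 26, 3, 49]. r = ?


Mean X = 22.5000, Mean Y = 28.7500
SD X = 10.136567, SD Y = 16.946607
Cov = 19.375000
r = 19.375000/(10.136567*16.946607) = 0.1128

r = 0.1128


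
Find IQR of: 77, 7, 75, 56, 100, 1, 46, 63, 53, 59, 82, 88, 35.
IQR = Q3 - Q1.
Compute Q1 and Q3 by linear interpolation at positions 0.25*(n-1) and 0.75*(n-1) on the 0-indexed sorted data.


Sorted: 1, 7, 35, 46, 53, 56, 59, 63, 75, 77, 82, 88, 100
Q1 (25th %ile) = 46.0000
Q3 (75th %ile) = 77.0000
IQR = 77.0000 - 46.0000 = 31.0000

IQR = 31.0000


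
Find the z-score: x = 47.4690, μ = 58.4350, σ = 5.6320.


z = (47.4690 - 58.4350)/5.6320
= -10.9660/5.6320
= -1.9471

z = -1.9471


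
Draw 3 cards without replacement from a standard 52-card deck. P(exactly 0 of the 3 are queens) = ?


Hypergeometric: P(X=0) = C(4,0)·C(48,3) / C(52,3)
= 1 × 17296 / 22100
= 17296/22100 = 0.7826

P = 0.7826


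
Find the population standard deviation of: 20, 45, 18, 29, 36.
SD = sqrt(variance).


Mean = 29.6000
Variance = 101.0400
SD = sqrt(101.0400) = 10.0519

SD = 10.0519


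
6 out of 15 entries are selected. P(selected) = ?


P = 6/15 = 0.4000

P = 0.4000


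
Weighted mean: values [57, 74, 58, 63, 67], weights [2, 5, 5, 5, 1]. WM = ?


Numerator = 57*2 + 74*5 + 58*5 + 63*5 + 67*1 = 1156
Denominator = 2 + 5 + 5 + 5 + 1 = 18
WM = 1156/18 = 64.2222

WM = 64.2222


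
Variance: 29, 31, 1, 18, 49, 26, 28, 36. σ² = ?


Mean = 27.2500
Squared deviations: 3.0625, 14.0625, 689.0625, 85.5625, 473.0625, 1.5625, 0.5625, 76.5625
Sum = 1343.5000
Variance = 1343.5000/8 = 167.9375

Variance = 167.9375


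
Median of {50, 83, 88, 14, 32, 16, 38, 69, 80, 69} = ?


Sorted: 14, 16, 32, 38, 50, 69, 69, 80, 83, 88
n = 10 (even)
Middle values: 50 and 69
Median = (50+69)/2 = 59.5000

Median = 59.5000


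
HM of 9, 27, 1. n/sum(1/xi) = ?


Sum of reciprocals = 1/9 + 1/27 + 1/1 = 1.148148
HM = 3/1.148148 = 2.6129

HM = 2.6129


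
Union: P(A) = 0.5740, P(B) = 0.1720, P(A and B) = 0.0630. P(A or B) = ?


P(A∪B) = 0.5740 + 0.1720 - 0.0630
= 0.7460 - 0.0630
= 0.6830

P(A∪B) = 0.6830


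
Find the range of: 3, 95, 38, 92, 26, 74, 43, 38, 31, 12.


Max = 95, Min = 3
Range = 95 - 3 = 92

Range = 92


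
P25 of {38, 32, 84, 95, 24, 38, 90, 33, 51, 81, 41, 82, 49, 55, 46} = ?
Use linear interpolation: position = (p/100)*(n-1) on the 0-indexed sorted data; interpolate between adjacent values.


Sorted: 24, 32, 33, 38, 38, 41, 46, 49, 51, 55, 81, 82, 84, 90, 95
n = 15
Index = 25/100 * 14 = 3.5000
Lower = data[3] = 38, Upper = data[4] = 38
P25 = 38 + 0.5000*(0) = 38.0000

P25 = 38.0000


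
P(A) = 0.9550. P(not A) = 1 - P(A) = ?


P(not A) = 1 - 0.9550 = 0.0450

P(not A) = 0.0450


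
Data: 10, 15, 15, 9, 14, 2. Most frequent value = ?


Frequencies: 2:1, 9:1, 10:1, 14:1, 15:2
Max frequency = 2
Mode = 15

Mode = 15


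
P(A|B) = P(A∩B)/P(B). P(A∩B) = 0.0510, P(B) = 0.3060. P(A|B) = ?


P(A|B) = 0.0510/0.3060 = 0.1667

P(A|B) = 0.1667


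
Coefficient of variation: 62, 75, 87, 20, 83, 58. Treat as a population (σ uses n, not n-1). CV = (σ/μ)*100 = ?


Mean = 64.1667
SD = 22.3116
CV = (22.3116/64.1667)*100 = 34.7713%

CV = 34.7713%


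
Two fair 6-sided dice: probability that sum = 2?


Total outcomes = 6×6 = 36
Favorable (sum = 2): 1
P = 1/36 = 0.0278

P = 0.0278


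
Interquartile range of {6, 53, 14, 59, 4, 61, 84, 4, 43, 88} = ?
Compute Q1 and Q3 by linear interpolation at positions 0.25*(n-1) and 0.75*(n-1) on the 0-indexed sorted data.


Sorted: 4, 4, 6, 14, 43, 53, 59, 61, 84, 88
Q1 (25th %ile) = 8.0000
Q3 (75th %ile) = 60.5000
IQR = 60.5000 - 8.0000 = 52.5000

IQR = 52.5000


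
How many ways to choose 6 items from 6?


C(6,6) = 6!/(6! × 0!)
= 720/(720 × 1)
= 1

C(6,6) = 1


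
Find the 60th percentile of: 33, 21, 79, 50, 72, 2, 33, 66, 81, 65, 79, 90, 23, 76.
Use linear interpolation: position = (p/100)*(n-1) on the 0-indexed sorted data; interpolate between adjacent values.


Sorted: 2, 21, 23, 33, 33, 50, 65, 66, 72, 76, 79, 79, 81, 90
n = 14
Index = 60/100 * 13 = 7.8000
Lower = data[7] = 66, Upper = data[8] = 72
P60 = 66 + 0.8000*(6) = 70.8000

P60 = 70.8000


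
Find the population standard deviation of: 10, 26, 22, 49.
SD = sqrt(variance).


Mean = 26.7500
Variance = 199.6875
SD = sqrt(199.6875) = 14.1311

SD = 14.1311


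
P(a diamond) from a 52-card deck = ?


13 diamonds in 52 cards
P = 13/52 = 0.2500

P = 0.2500


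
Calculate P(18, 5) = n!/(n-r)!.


P(18,5) = 18!/13!
= 6402373705728000/6227020800
= 1028160

P(18,5) = 1028160


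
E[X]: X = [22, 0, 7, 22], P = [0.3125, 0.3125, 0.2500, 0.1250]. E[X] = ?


E[X] = 22*0.3125 + 0*0.3125 + 7*0.2500 + 22*0.1250
= 6.8750 + 0 + 1.7500 + 2.7500
= 11.3750

E[X] = 11.3750


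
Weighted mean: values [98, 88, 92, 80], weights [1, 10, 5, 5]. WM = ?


Numerator = 98*1 + 88*10 + 92*5 + 80*5 = 1838
Denominator = 1 + 10 + 5 + 5 = 21
WM = 1838/21 = 87.5238

WM = 87.5238


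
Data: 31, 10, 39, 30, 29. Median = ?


Sorted: 10, 29, 30, 31, 39
n = 5 (odd)
Middle value = 30

Median = 30


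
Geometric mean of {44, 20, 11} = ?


Product = 44 × 20 × 11 = 9680
GM = 9680^(1/3) = 21.3120

GM = 21.3120


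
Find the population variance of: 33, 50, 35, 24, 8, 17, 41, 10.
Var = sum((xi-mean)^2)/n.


Mean = 27.2500
Squared deviations: 33.0625, 517.5625, 60.0625, 10.5625, 370.5625, 105.0625, 189.0625, 297.5625
Sum = 1583.5000
Variance = 1583.5000/8 = 197.9375

Variance = 197.9375


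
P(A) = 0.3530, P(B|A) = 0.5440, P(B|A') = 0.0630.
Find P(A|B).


P(B) = P(B|A)*P(A) + P(B|A')*P(A')
= 0.5440*0.3530 + 0.0630*0.6470
= 0.192032 + 0.040761 = 0.232793
P(A|B) = 0.192032/0.232793 = 0.8249

P(A|B) = 0.8249


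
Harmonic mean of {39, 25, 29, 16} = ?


Sum of reciprocals = 1/39 + 1/25 + 1/29 + 1/16 = 0.162624
HM = 4/0.162624 = 24.5966

HM = 24.5966


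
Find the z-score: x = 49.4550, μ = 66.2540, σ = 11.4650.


z = (49.4550 - 66.2540)/11.4650
= -16.7990/11.4650
= -1.4652

z = -1.4652


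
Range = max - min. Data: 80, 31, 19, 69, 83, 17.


Max = 83, Min = 17
Range = 83 - 17 = 66

Range = 66


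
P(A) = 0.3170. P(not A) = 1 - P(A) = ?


P(not A) = 1 - 0.3170 = 0.6830

P(not A) = 0.6830


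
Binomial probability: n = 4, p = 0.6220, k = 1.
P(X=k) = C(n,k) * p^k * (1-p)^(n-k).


C(4,1) = 4
p^1 = 0.622000
(1-p)^3 = 0.054010
P = 4 * 0.622000 * 0.054010 = 0.1344

P(X=1) = 0.1344


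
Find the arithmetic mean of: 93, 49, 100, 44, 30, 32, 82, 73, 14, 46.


Sum = 93 + 49 + 100 + 44 + 30 + 32 + 82 + 73 + 14 + 46 = 563
n = 10
Mean = 563/10 = 56.3000

Mean = 56.3000


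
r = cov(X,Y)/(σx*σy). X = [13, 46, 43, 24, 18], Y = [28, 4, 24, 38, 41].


Mean X = 28.8000, Mean Y = 27.0000
SD X = 13.317657, SD Y = 13.084342
Cov = -131.600000
r = -131.600000/(13.317657*13.084342) = -0.7552

r = -0.7552


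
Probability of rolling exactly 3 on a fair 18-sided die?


Favorable outcomes (roll = 3): 1
Total outcomes = 18
P = 1/18 = 0.0556

P = 0.0556


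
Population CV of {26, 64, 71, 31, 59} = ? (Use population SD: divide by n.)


Mean = 50.2000
SD = 18.1923
CV = (18.1923/50.2000)*100 = 36.2397%

CV = 36.2397%


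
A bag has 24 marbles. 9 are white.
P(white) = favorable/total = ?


P = 9/24 = 0.3750

P = 0.3750


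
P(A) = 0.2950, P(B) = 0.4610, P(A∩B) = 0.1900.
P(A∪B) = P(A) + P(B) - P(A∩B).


P(A∪B) = 0.2950 + 0.4610 - 0.1900
= 0.7560 - 0.1900
= 0.5660

P(A∪B) = 0.5660


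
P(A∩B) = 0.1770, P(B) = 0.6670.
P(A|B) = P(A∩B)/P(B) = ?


P(A|B) = 0.1770/0.6670 = 0.2654

P(A|B) = 0.2654


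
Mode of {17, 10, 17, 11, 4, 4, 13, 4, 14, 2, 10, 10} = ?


Frequencies: 2:1, 4:3, 10:3, 11:1, 13:1, 14:1, 17:2
Max frequency = 3
Mode = 4, 10

Mode = 4, 10


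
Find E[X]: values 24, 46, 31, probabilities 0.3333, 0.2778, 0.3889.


E[X] = 24*0.3333 + 46*0.2778 + 31*0.3889
= 7.9992 + 12.7788 + 12.0559
= 32.8339

E[X] = 32.8339


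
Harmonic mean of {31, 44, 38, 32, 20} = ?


Sum of reciprocals = 1/31 + 1/44 + 1/38 + 1/32 + 1/20 = 0.162551
HM = 5/0.162551 = 30.7596

HM = 30.7596


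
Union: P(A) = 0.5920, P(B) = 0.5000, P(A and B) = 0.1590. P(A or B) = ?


P(A∪B) = 0.5920 + 0.5000 - 0.1590
= 1.0920 - 0.1590
= 0.9330

P(A∪B) = 0.9330


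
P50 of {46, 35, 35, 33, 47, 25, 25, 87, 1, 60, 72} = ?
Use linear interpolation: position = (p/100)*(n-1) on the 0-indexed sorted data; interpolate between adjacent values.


Sorted: 1, 25, 25, 33, 35, 35, 46, 47, 60, 72, 87
n = 11
Index = 50/100 * 10 = 5.0000
Lower = data[5] = 35, Upper = data[6] = 46
P50 = 35 + 0*(11) = 35.0000

P50 = 35.0000


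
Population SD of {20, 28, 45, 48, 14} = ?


Mean = 31.0000
Variance = 180.8000
SD = sqrt(180.8000) = 13.4462

SD = 13.4462


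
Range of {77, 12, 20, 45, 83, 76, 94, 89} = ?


Max = 94, Min = 12
Range = 94 - 12 = 82

Range = 82


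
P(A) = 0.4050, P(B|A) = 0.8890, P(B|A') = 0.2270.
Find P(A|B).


P(B) = P(B|A)*P(A) + P(B|A')*P(A')
= 0.8890*0.4050 + 0.2270*0.5950
= 0.360045 + 0.135065 = 0.495110
P(A|B) = 0.360045/0.495110 = 0.7272

P(A|B) = 0.7272


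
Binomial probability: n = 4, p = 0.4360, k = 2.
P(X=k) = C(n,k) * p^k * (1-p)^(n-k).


C(4,2) = 6
p^2 = 0.190096
(1-p)^2 = 0.318096
P = 6 * 0.190096 * 0.318096 = 0.3628

P(X=2) = 0.3628


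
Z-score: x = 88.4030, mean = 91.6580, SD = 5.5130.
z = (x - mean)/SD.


z = (88.4030 - 91.6580)/5.5130
= -3.2550/5.5130
= -0.5904

z = -0.5904


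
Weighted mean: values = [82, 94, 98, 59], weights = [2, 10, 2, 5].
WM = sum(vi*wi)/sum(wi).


Numerator = 82*2 + 94*10 + 98*2 + 59*5 = 1595
Denominator = 2 + 10 + 2 + 5 = 19
WM = 1595/19 = 83.9474

WM = 83.9474


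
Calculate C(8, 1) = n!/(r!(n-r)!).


C(8,1) = 8!/(1! × 7!)
= 40320/(1 × 5040)
= 8

C(8,1) = 8


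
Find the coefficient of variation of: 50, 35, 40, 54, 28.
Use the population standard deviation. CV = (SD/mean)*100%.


Mean = 41.4000
SD = 9.5415
CV = (9.5415/41.4000)*100 = 23.0471%

CV = 23.0471%


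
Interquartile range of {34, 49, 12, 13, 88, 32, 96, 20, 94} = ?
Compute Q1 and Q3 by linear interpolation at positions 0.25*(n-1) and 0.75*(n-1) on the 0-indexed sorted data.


Sorted: 12, 13, 20, 32, 34, 49, 88, 94, 96
Q1 (25th %ile) = 20.0000
Q3 (75th %ile) = 88.0000
IQR = 88.0000 - 20.0000 = 68.0000

IQR = 68.0000


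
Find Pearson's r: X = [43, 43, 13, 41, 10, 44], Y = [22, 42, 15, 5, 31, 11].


Mean X = 32.3333, Mean Y = 21.0000
SD X = 14.783625, SD Y = 12.476645
Cov = -21.333333
r = -21.333333/(14.783625*12.476645) = -0.1157

r = -0.1157


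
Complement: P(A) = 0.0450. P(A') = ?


P(not A) = 1 - 0.0450 = 0.9550

P(not A) = 0.9550


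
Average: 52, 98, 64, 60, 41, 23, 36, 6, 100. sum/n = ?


Sum = 52 + 98 + 64 + 60 + 41 + 23 + 36 + 6 + 100 = 480
n = 9
Mean = 480/9 = 53.3333

Mean = 53.3333


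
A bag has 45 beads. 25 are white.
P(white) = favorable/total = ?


P = 25/45 = 0.5556

P = 0.5556


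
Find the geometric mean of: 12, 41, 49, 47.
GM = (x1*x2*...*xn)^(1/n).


Product = 12 × 41 × 49 × 47 = 1133076
GM = 1133076^(1/4) = 32.6261

GM = 32.6261


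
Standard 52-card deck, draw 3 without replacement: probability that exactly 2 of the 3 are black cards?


Hypergeometric: P(X=2) = C(26,2)·C(26,1) / C(52,3)
= 325 × 26 / 22100
= 8450/22100 = 0.3824

P = 0.3824


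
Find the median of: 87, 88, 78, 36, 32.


Sorted: 32, 36, 78, 87, 88
n = 5 (odd)
Middle value = 78

Median = 78


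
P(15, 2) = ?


P(15,2) = 15!/13!
= 1307674368000/6227020800
= 210

P(15,2) = 210


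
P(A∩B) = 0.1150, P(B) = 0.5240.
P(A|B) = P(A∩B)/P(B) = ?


P(A|B) = 0.1150/0.5240 = 0.2195

P(A|B) = 0.2195


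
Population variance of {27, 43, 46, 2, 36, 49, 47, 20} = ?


Mean = 33.7500
Squared deviations: 45.5625, 85.5625, 150.0625, 1008.0625, 5.0625, 232.5625, 175.5625, 189.0625
Sum = 1891.5000
Variance = 1891.5000/8 = 236.4375

Variance = 236.4375


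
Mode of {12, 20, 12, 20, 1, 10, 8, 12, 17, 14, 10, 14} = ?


Frequencies: 1:1, 8:1, 10:2, 12:3, 14:2, 17:1, 20:2
Max frequency = 3
Mode = 12

Mode = 12


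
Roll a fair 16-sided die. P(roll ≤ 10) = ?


Favorable outcomes (roll ≤ 10): 10
Total outcomes = 16
P = 10/16 = 0.6250

P = 0.6250


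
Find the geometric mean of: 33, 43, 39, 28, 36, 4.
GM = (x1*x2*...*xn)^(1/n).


Product = 33 × 43 × 39 × 28 × 36 × 4 = 223134912
GM = 223134912^(1/6) = 24.6279

GM = 24.6279


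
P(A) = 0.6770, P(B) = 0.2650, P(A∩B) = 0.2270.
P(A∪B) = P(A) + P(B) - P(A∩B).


P(A∪B) = 0.6770 + 0.2650 - 0.2270
= 0.9420 - 0.2270
= 0.7150

P(A∪B) = 0.7150


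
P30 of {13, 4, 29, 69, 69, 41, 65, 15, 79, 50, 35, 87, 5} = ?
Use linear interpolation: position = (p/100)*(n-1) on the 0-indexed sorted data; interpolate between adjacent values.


Sorted: 4, 5, 13, 15, 29, 35, 41, 50, 65, 69, 69, 79, 87
n = 13
Index = 30/100 * 12 = 3.6000
Lower = data[3] = 15, Upper = data[4] = 29
P30 = 15 + 0.6000*(14) = 23.4000

P30 = 23.4000


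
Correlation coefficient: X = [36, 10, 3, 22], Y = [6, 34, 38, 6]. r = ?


Mean X = 17.7500, Mean Y = 21.0000
SD X = 12.537444, SD Y = 15.066519
Cov = -172.250000
r = -172.250000/(12.537444*15.066519) = -0.9119

r = -0.9119


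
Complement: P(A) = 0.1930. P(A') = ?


P(not A) = 1 - 0.1930 = 0.8070

P(not A) = 0.8070


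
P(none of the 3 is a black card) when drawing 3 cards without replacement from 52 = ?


P(no black cards) = (26/52) × (25/51) × (24/50)
= 0.1176

P = 0.1176


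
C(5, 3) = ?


C(5,3) = 5!/(3! × 2!)
= 120/(6 × 2)
= 10

C(5,3) = 10


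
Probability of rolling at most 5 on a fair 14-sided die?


Favorable outcomes (roll ≤ 5): 5
Total outcomes = 14
P = 5/14 = 0.3571

P = 0.3571


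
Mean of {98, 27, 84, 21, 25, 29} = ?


Sum = 98 + 27 + 84 + 21 + 25 + 29 = 284
n = 6
Mean = 284/6 = 47.3333

Mean = 47.3333


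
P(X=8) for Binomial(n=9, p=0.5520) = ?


C(9,8) = 9
p^8 = 0.008620
(1-p)^1 = 0.448000
P = 9 * 0.008620 * 0.448000 = 0.0348

P(X=8) = 0.0348


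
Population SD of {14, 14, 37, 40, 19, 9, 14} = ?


Mean = 21.0000
Variance = 130.2857
SD = sqrt(130.2857) = 11.4143

SD = 11.4143


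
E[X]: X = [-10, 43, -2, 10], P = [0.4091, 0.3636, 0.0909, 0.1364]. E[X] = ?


E[X] = -10*0.4091 + 43*0.3636 - 2*0.0909 + 10*0.1364
= -4.0910 + 15.6348 - 0.1818 + 1.3640
= 12.7260

E[X] = 12.7260


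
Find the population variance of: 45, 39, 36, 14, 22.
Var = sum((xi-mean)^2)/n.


Mean = 31.2000
Squared deviations: 190.4400, 60.8400, 23.0400, 295.8400, 84.6400
Sum = 654.8000
Variance = 654.8000/5 = 130.9600

Variance = 130.9600


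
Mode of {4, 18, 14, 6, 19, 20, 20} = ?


Frequencies: 4:1, 6:1, 14:1, 18:1, 19:1, 20:2
Max frequency = 2
Mode = 20

Mode = 20


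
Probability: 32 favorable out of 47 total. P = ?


P = 32/47 = 0.6809

P = 0.6809


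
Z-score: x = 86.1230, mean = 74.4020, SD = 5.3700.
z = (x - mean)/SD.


z = (86.1230 - 74.4020)/5.3700
= 11.7210/5.3700
= 2.1827

z = 2.1827


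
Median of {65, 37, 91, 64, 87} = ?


Sorted: 37, 64, 65, 87, 91
n = 5 (odd)
Middle value = 65

Median = 65


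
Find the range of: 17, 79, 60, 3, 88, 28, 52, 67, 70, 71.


Max = 88, Min = 3
Range = 88 - 3 = 85

Range = 85


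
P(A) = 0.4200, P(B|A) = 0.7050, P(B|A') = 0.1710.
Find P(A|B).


P(B) = P(B|A)*P(A) + P(B|A')*P(A')
= 0.7050*0.4200 + 0.1710*0.5800
= 0.296100 + 0.099180 = 0.395280
P(A|B) = 0.296100/0.395280 = 0.7491

P(A|B) = 0.7491


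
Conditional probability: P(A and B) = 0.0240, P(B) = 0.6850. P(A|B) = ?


P(A|B) = 0.0240/0.6850 = 0.0350

P(A|B) = 0.0350


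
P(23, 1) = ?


P(23,1) = 23!/22!
= 25852016738884976640000/1124000727777607680000
= 23

P(23,1) = 23


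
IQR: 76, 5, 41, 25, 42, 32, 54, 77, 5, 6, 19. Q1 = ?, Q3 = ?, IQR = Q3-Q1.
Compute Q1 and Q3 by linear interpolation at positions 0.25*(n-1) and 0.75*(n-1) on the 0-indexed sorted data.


Sorted: 5, 5, 6, 19, 25, 32, 41, 42, 54, 76, 77
Q1 (25th %ile) = 12.5000
Q3 (75th %ile) = 48.0000
IQR = 48.0000 - 12.5000 = 35.5000

IQR = 35.5000


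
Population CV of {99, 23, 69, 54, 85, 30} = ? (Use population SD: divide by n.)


Mean = 60.0000
SD = 27.4833
CV = (27.4833/60.0000)*100 = 45.8055%

CV = 45.8055%


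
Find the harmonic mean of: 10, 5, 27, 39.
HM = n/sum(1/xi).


Sum of reciprocals = 1/10 + 1/5 + 1/27 + 1/39 = 0.362678
HM = 4/0.362678 = 11.0291

HM = 11.0291


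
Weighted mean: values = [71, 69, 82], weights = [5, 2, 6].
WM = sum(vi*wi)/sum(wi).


Numerator = 71*5 + 69*2 + 82*6 = 985
Denominator = 5 + 2 + 6 = 13
WM = 985/13 = 75.7692

WM = 75.7692


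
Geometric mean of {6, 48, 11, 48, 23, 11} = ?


Product = 6 × 48 × 11 × 48 × 23 × 11 = 38472192
GM = 38472192^(1/6) = 18.3735

GM = 18.3735


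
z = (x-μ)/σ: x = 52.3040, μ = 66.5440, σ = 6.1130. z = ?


z = (52.3040 - 66.5440)/6.1130
= -14.2400/6.1130
= -2.3295

z = -2.3295


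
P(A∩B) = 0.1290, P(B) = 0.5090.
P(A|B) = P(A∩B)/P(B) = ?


P(A|B) = 0.1290/0.5090 = 0.2534

P(A|B) = 0.2534


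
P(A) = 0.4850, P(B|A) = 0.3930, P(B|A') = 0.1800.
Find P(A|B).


P(B) = P(B|A)*P(A) + P(B|A')*P(A')
= 0.3930*0.4850 + 0.1800*0.5150
= 0.190605 + 0.092700 = 0.283305
P(A|B) = 0.190605/0.283305 = 0.6728

P(A|B) = 0.6728


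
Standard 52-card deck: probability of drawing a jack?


4 jacks in 52 cards
P = 4/52 = 0.0769

P = 0.0769


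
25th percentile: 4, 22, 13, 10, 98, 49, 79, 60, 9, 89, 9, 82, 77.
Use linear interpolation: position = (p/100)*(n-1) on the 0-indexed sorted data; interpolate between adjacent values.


Sorted: 4, 9, 9, 10, 13, 22, 49, 60, 77, 79, 82, 89, 98
n = 13
Index = 25/100 * 12 = 3.0000
Lower = data[3] = 10, Upper = data[4] = 13
P25 = 10 + 0*(3) = 10.0000

P25 = 10.0000


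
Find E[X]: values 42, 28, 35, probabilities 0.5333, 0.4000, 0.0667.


E[X] = 42*0.5333 + 28*0.4000 + 35*0.0667
= 22.3986 + 11.2000 + 2.3345
= 35.9331

E[X] = 35.9331


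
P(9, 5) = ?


P(9,5) = 9!/4!
= 362880/24
= 15120

P(9,5) = 15120


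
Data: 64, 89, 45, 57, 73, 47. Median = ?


Sorted: 45, 47, 57, 64, 73, 89
n = 6 (even)
Middle values: 57 and 64
Median = (57+64)/2 = 60.5000

Median = 60.5000


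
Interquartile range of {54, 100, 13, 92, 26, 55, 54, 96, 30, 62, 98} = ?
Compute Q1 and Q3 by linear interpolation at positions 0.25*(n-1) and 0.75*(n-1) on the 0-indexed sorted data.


Sorted: 13, 26, 30, 54, 54, 55, 62, 92, 96, 98, 100
Q1 (25th %ile) = 42.0000
Q3 (75th %ile) = 94.0000
IQR = 94.0000 - 42.0000 = 52.0000

IQR = 52.0000


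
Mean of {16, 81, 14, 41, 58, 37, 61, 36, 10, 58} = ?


Sum = 16 + 81 + 14 + 41 + 58 + 37 + 61 + 36 + 10 + 58 = 412
n = 10
Mean = 412/10 = 41.2000

Mean = 41.2000


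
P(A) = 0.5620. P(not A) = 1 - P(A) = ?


P(not A) = 1 - 0.5620 = 0.4380

P(not A) = 0.4380


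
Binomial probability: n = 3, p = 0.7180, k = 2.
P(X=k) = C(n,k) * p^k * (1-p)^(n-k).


C(3,2) = 3
p^2 = 0.515524
(1-p)^1 = 0.282000
P = 3 * 0.515524 * 0.282000 = 0.4361

P(X=2) = 0.4361


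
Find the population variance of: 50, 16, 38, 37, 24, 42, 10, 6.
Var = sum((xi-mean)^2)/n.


Mean = 27.8750
Squared deviations: 489.5156, 141.0156, 102.5156, 83.2656, 15.0156, 199.5156, 319.5156, 478.5156
Sum = 1828.8750
Variance = 1828.8750/8 = 228.6094

Variance = 228.6094


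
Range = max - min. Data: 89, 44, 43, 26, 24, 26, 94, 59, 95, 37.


Max = 95, Min = 24
Range = 95 - 24 = 71

Range = 71


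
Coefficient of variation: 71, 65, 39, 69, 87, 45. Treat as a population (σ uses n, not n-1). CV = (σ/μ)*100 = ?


Mean = 62.6667
SD = 16.2241
CV = (16.2241/62.6667)*100 = 25.8896%

CV = 25.8896%


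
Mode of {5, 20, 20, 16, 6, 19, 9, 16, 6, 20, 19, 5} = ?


Frequencies: 5:2, 6:2, 9:1, 16:2, 19:2, 20:3
Max frequency = 3
Mode = 20

Mode = 20


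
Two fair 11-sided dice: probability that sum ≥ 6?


Total outcomes = 11×11 = 121
Favorable (sum ≥ 6): 111
P = 111/121 = 0.9174

P = 0.9174


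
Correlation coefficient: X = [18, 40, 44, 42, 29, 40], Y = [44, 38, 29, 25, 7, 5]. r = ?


Mean X = 35.5000, Mean Y = 24.6667
SD X = 9.160604, SD Y = 14.544949
Cov = -35.500000
r = -35.500000/(9.160604*14.544949) = -0.2664

r = -0.2664


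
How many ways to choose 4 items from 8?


C(8,4) = 8!/(4! × 4!)
= 40320/(24 × 24)
= 70

C(8,4) = 70


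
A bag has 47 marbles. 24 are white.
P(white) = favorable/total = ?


P = 24/47 = 0.5106

P = 0.5106


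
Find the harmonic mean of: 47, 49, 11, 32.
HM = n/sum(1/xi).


Sum of reciprocals = 1/47 + 1/49 + 1/11 + 1/32 = 0.163844
HM = 4/0.163844 = 24.4135

HM = 24.4135


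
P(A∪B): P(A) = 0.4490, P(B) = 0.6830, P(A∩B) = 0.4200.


P(A∪B) = 0.4490 + 0.6830 - 0.4200
= 1.1320 - 0.4200
= 0.7120

P(A∪B) = 0.7120


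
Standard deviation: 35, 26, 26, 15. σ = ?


Mean = 25.5000
Variance = 50.2500
SD = sqrt(50.2500) = 7.0887

SD = 7.0887


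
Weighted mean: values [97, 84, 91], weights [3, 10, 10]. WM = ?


Numerator = 97*3 + 84*10 + 91*10 = 2041
Denominator = 3 + 10 + 10 = 23
WM = 2041/23 = 88.7391

WM = 88.7391


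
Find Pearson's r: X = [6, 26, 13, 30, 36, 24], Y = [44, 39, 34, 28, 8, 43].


Mean X = 22.5000, Mean Y = 32.6667
SD X = 10.128343, SD Y = 12.297244
Cov = -88.333333
r = -88.333333/(10.128343*12.297244) = -0.7092

r = -0.7092


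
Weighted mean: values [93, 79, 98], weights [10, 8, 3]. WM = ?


Numerator = 93*10 + 79*8 + 98*3 = 1856
Denominator = 10 + 8 + 3 = 21
WM = 1856/21 = 88.3810

WM = 88.3810


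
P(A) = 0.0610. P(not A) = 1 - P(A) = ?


P(not A) = 1 - 0.0610 = 0.9390

P(not A) = 0.9390


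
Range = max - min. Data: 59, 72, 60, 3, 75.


Max = 75, Min = 3
Range = 75 - 3 = 72

Range = 72


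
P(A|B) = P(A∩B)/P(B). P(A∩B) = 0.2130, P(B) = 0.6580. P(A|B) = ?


P(A|B) = 0.2130/0.6580 = 0.3237

P(A|B) = 0.3237


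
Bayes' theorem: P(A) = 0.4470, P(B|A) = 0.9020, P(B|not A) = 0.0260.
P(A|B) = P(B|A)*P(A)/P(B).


P(B) = P(B|A)*P(A) + P(B|A')*P(A')
= 0.9020*0.4470 + 0.0260*0.5530
= 0.403194 + 0.014378 = 0.417572
P(A|B) = 0.403194/0.417572 = 0.9656

P(A|B) = 0.9656


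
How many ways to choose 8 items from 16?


C(16,8) = 16!/(8! × 8!)
= 20922789888000/(40320 × 40320)
= 12870

C(16,8) = 12870


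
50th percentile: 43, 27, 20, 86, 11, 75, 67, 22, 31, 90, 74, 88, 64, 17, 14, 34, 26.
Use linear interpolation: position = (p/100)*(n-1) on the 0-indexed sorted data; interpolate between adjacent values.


Sorted: 11, 14, 17, 20, 22, 26, 27, 31, 34, 43, 64, 67, 74, 75, 86, 88, 90
n = 17
Index = 50/100 * 16 = 8.0000
Lower = data[8] = 34, Upper = data[9] = 43
P50 = 34 + 0*(9) = 34.0000

P50 = 34.0000


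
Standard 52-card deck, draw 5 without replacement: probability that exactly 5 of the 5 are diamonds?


Hypergeometric: P(X=5) = C(13,5)·C(39,0) / C(52,5)
= 1287 × 1 / 2598960
= 1287/2598960 = 0.0005

P = 0.0005


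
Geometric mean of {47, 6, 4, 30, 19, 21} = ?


Product = 47 × 6 × 4 × 30 × 19 × 21 = 13502160
GM = 13502160^(1/6) = 15.4312

GM = 15.4312


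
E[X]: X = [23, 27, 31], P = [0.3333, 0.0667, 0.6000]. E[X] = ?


E[X] = 23*0.3333 + 27*0.0667 + 31*0.6000
= 7.6659 + 1.8009 + 18.6000
= 28.0668

E[X] = 28.0668


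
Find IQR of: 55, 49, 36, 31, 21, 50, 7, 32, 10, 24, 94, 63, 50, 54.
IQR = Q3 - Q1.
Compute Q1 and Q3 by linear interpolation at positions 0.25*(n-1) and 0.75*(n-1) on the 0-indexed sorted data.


Sorted: 7, 10, 21, 24, 31, 32, 36, 49, 50, 50, 54, 55, 63, 94
Q1 (25th %ile) = 25.7500
Q3 (75th %ile) = 53.0000
IQR = 53.0000 - 25.7500 = 27.2500

IQR = 27.2500


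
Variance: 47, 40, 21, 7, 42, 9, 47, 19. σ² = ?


Mean = 29.0000
Squared deviations: 324.0000, 121.0000, 64.0000, 484.0000, 169.0000, 400.0000, 324.0000, 100.0000
Sum = 1986.0000
Variance = 1986.0000/8 = 248.2500

Variance = 248.2500


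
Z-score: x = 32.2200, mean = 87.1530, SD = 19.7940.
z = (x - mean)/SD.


z = (32.2200 - 87.1530)/19.7940
= -54.9330/19.7940
= -2.7752

z = -2.7752


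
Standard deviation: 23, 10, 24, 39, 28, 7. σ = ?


Mean = 21.8333
Variance = 116.4722
SD = sqrt(116.4722) = 10.7922

SD = 10.7922


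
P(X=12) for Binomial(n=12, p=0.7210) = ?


C(12,12) = 1
p^12 = 0.019734
(1-p)^0 = 1.000000
P = 1 * 0.019734 * 1.000000 = 0.0197

P(X=12) = 0.0197


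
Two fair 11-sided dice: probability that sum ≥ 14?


Total outcomes = 11×11 = 121
Favorable (sum ≥ 14): 45
P = 45/121 = 0.3719

P = 0.3719


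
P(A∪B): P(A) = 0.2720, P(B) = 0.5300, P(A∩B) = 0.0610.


P(A∪B) = 0.2720 + 0.5300 - 0.0610
= 0.8020 - 0.0610
= 0.7410

P(A∪B) = 0.7410


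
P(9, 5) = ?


P(9,5) = 9!/4!
= 362880/24
= 15120

P(9,5) = 15120
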